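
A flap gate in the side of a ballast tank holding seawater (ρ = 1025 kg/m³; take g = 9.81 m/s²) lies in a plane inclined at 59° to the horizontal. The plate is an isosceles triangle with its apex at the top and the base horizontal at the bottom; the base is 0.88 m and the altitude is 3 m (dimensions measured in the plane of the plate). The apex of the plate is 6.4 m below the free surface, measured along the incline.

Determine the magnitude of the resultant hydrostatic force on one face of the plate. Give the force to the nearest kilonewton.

F ≈ 96 kN

γ = ρg = 1025 × 9.81 / 1000 = 10.05525 kN/m³.
Let θ = 59° be the plate's angle to the horizontal; measure y along the incline from where the plane meets the free surface. Vertical depth h = y·sinθ with sinθ = 0.857167.
With the apex up, the centroid sits 2h/3 = 2 × 3/3 = 2 m below the apex, so y_c = 6.4 + 2 = 8.4 m and h_c = 8.4 × 0.857167 = 7.2002 m.
A = ½ × 0.88 × 3 = 1.32 m².
Resultant F = γ·h_c·A = 10.05525 × 7.2002 × 1.32 = 95.5678 kN.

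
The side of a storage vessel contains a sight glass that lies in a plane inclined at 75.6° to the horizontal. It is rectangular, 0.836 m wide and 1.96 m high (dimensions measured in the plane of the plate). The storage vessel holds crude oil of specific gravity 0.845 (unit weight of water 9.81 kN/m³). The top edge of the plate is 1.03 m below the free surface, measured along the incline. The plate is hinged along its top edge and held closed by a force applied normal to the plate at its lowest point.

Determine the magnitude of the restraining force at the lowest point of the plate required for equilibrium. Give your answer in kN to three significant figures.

P ≈ 15.4 kN

γ = 0.845 × 9.81 = 8.28945 kN/m³.
Let θ = 75.6° be the plate's angle to the horizontal; measure y along the incline from where the plane meets the free surface. Vertical depth h = y·sinθ with sinθ = 0.968583.
The centroid lies 1.96/2 = 0.98 m below the top edge, so y_c = 1.03 + 0.98 = 2.01 m and h_c = 2.01 × 0.968583 = 1.94685 m.
A = 0.836 × 1.96 = 1.63856 m².
Resultant F = γ·h_c·A = 8.28945 × 1.94685 × 1.63856 = 26.4436 kN.
I_c = b·h³/12 = 0.836 × 1.96³/12 = 0.524558 m⁴.
Centre of pressure: y_p = y_c + I_c/(y_c·A) = 2.01 + 0.524558/(2.01 × 1.63856) = 2.01 + 0.15927 = 2.16927 m along the plane.
The resultant acts 0.98 + 0.15927 = 1.13927 m (along the plate) below the hinge at the top edge, so the moment about the hinge is M = F × 1.13927 = 26.4436 × 1.13927 = 30.1264 kN·m.
A normal force at the bottom, 1.96 m from the hinge, must supply this moment: P = 30.1264/1.96 = 15.3706 kN.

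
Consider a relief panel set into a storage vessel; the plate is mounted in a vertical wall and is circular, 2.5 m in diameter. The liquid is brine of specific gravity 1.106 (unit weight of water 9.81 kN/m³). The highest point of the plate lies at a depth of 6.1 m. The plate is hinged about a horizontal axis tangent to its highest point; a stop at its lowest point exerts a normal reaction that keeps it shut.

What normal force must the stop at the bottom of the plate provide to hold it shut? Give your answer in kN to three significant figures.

P ≈ 204 kN

γ = 1.106 × 9.81 = 10.84986 kN/m³.
The centroid is at the centre, 1.25 m below the top of the plate, so the centroid depth is h_c = 6.1 + 1.25 = 7.35 m.
A = π(1.25)² = 4.90874 m².
Resultant F = γ·h_c·A = 10.84986 × 7.35 × 4.90874 = 391.455 kN.
I_c = πr⁴/4 = π × 1.25⁴/4 = 1.91748 m⁴.
Centre of pressure: y_p = y_c + I_c/(y_c·A) = 7.35 + 1.91748/(7.35 × 4.90874) = 7.35 + 0.0531464 = 7.40315 m along the plane.
The resultant acts 1.25 + 0.0531464 = 1.30315 m (along the plate) below the hinge at the top edge, so the moment about the hinge is M = F × 1.30315 = 391.455 × 1.30315 = 510.125 kN·m.
A normal force at the bottom, 2.5 m from the hinge, must supply this moment: P = 510.125/2.5 = 204.05 kN.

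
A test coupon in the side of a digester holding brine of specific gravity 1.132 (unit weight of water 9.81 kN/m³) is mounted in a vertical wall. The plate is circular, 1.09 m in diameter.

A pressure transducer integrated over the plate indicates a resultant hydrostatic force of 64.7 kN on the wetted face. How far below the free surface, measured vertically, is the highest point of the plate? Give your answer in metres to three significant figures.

d_top ≈ 5.70 m

γ = 1.132 × 9.81 = 11.10492 kN/m³.
A = π(0.545)² = 0.933132 m².
From F = γ·h_c·A, the centroid depth is h_c = 64.7/(11.10492 × 0.933132) = 6.24375 m.
The centroid is at the centre, 0.545 m below the top of the plate, so the highest point sits at h_top = 6.24375 − 0.545 = 5.69875 m below the surface.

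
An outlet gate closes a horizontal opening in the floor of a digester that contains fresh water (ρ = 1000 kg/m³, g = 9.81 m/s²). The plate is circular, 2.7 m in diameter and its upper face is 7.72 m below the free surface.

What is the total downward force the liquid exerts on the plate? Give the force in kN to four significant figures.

F ≈ 433.6 kN

γ = ρg = 1000 × 9.81 = 9810 N/m³ = 9.81 kN/m³.
The plate is horizontal, so pressure is uniform at p = γ·h = 9.81 × 7.72 = 75.7332 kN/m².
A = π(1.35)² = 5.72555 m².
F = p·A = 75.7332 × 5.72555 = 433.614 kN.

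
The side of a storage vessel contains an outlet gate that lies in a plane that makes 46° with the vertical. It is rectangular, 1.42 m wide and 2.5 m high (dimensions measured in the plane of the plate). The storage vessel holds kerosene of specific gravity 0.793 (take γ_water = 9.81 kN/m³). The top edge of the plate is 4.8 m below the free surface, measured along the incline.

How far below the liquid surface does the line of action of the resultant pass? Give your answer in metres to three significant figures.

γ = 0.793 × 9.81 = 7.77933 kN/m³.
The plate makes 46° with the vertical, i.e. θ = 90° − 46° = 44° to the horizontal. Measuring y along the incline from the free-surface line, vertical depth h = y·sinθ with sinθ = 0.694658.
The centroid lies 2.5/2 = 1.25 m below the top edge, so y_c = 4.8 + 1.25 = 6.05 m and h_c = 6.05 × 0.694658 = 4.20268 m.
A = 1.42 × 2.5 = 3.55 m².
Resultant F = γ·h_c·A = 7.77933 × 4.20268 × 3.55 = 116.064 kN.
I_c = b·h³/12 = 1.42 × 2.5³/12 = 1.84896 m⁴.
Centre of pressure: y_p = y_c + I_c/(y_c·A) = 6.05 + 1.84896/(6.05 × 3.55) = 6.05 + 0.0860882 = 6.13609 m along the plane.
Vertically, h_p = y_p·sinθ = 6.13609 × 0.694658 = 4.26248 m.

h_p = 4.26 m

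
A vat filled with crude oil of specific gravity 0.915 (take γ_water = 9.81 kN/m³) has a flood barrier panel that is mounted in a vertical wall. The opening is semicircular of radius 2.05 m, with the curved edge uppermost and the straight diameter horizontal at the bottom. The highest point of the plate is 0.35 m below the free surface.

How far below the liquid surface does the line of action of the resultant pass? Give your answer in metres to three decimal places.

γ = 0.915 × 9.81 = 8.97615 kN/m³.
The centroid lies 4r/(3π) = 0.870047 m above the diameter, so r − 4r/(3π) = 2.05 − 0.870047 = 1.17995 m below the topmost point, so the centroid depth is h_c = 0.35 + 1.17995 = 1.52995 m.
A = πr²/2 = π × 2.05²/2 = 6.60127 m².
Resultant F = γ·h_c·A = 8.97615 × 1.52995 × 6.60127 = 90.6556 kN.
I_c = (π/8 − 8/(9π))·r⁴ = 0.109757 × 2.05⁴ = 1.93842 m⁴.
Centre of pressure: y_p = y_c + I_c/(y_c·A) = 1.52995 + 1.93842/(1.52995 × 6.60127) = 1.52995 + 0.19193 = 1.72188 m along the plane.

h_p = 1.722 m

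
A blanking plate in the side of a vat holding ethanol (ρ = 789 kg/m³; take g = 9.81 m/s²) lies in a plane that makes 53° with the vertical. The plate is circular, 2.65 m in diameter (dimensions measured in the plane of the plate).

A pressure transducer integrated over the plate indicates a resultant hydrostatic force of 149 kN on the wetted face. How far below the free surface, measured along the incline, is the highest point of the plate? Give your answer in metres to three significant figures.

γ = ρg = 789 × 9.81 / 1000 = 7.74009 kN/m³.
A = π(1.325)² = 5.51546 m².
From F = γ·h_c·A, the centroid depth is h_c = 149/(7.74009 × 5.51546) = 3.49027 m.
The plate makes 53° with the vertical, i.e. θ = 90° − 53° = 37° to the horizontal. Measuring y along the incline from the free-surface line, vertical depth h = y·sinθ with sinθ = 0.601815.
Along the incline, y_c = h_c/sinθ = 3.49027/0.601815 = 5.79957 m.
The centroid is at the centre, 1.325 m below the top of the plate, so the highest point sits at y_top = 5.79957 − 1.325 = 4.47457 m along the incline.

y_top ≈ 4.47 m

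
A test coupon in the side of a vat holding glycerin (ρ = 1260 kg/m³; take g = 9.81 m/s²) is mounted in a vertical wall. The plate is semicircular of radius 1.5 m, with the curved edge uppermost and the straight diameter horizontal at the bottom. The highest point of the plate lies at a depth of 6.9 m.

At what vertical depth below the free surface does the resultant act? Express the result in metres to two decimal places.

γ = ρg = 1260 × 9.81 / 1000 = 12.3606 kN/m³.
The centroid lies 4r/(3π) = 0.63662 m above the diameter, so r − 4r/(3π) = 1.5 − 0.63662 = 0.86338 m below the topmost point, so the centroid depth is h_c = 6.9 + 0.86338 = 7.76338 m.
A = πr²/2 = π × 1.5²/2 = 3.53429 m².
Resultant F = γ·h_c·A = 12.3606 × 7.76338 × 3.53429 = 339.151 kN.
I_c = (π/8 − 8/(9π))·r⁴ = 0.109757 × 1.5⁴ = 0.555645 m⁴.
Centre of pressure: y_p = y_c + I_c/(y_c·A) = 7.76338 + 0.555645/(7.76338 × 3.53429) = 7.76338 + 0.0202509 = 7.78363 m along the plane.

h_p = 7.78 m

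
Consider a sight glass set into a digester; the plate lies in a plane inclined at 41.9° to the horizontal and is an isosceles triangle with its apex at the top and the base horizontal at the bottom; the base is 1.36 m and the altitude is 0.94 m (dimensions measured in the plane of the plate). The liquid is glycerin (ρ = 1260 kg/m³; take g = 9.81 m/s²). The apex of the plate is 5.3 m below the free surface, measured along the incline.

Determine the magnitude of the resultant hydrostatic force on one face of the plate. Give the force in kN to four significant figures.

γ = ρg = 1260 × 9.81 / 1000 = 12.3606 kN/m³.
Let θ = 41.9° be the plate's angle to the horizontal; measure y along the incline from where the plane meets the free surface. Vertical depth h = y·sinθ with sinθ = 0.667833.
With the apex up, the centroid sits 2h/3 = 2 × 0.94/3 = 0.626667 m below the apex, so y_c = 5.3 + 0.626667 = 5.92667 m and h_c = 5.92667 × 0.667833 = 3.95803 m.
A = ½ × 1.36 × 0.94 = 0.6392 m².
Resultant F = γ·h_c·A = 12.3606 × 3.95803 × 0.6392 = 31.272 kN.

F ≈ 31.27 kN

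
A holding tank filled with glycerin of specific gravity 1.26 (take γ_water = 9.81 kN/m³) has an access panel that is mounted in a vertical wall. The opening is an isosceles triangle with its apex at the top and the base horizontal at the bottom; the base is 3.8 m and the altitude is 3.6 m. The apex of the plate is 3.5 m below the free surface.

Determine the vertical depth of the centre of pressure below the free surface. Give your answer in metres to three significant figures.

γ = 1.26 × 9.81 = 12.3606 kN/m³.
With the apex up, the centroid sits 2h/3 = 2 × 3.6/3 = 2.4 m below the apex, so the centroid depth is h_c = 3.5 + 2.4 = 5.9 m.
A = ½ × 3.8 × 3.6 = 6.84 m².
Resultant F = γ·h_c·A = 12.3606 × 5.9 × 6.84 = 498.824 kN.
I_c = b·h³/36 = 3.8 × 3.6³/36 = 4.9248 m⁴.
Centre of pressure: y_p = y_c + I_c/(y_c·A) = 5.9 + 4.9248/(5.9 × 6.84) = 5.9 + 0.122034 = 6.02203 m along the plane.

h_p = 6.02 m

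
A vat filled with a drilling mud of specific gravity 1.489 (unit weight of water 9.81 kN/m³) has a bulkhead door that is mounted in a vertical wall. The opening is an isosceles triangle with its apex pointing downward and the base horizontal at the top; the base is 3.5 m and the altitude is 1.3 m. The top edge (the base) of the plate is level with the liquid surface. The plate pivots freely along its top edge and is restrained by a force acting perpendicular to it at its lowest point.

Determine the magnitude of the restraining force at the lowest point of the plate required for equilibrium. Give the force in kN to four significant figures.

P ≈ 7.200 kN

γ = 1.489 × 9.81 = 14.60709 kN/m³.
With the apex down, the centroid sits h/3 = 1.3/3 = 0.433333 m below the base (the top edge), so the centroid depth is h_c = 0.433333 m.
A = ½ × 3.5 × 1.3 = 2.275 m².
Resultant F = γ·h_c·A = 14.60709 × 0.433333 × 2.275 = 14.4001 kN.
I_c = b·h³/36 = 3.5 × 1.3³/36 = 0.213597 m⁴.
Centre of pressure: y_p = y_c + I_c/(y_c·A) = 0.433333 + 0.213597/(0.433333 × 2.275) = 0.433333 + 0.216667 = 0.65 m along the plane.
The resultant acts 0.433333 + 0.216667 = 0.65 m (along the plate) below the hinge at the top edge, so the moment about the hinge is M = F × 0.65 = 14.4001 × 0.65 = 9.36007 kN·m.
A normal force at the bottom, 1.3 m from the hinge, must supply this moment: P = 9.36007/1.3 = 7.20005 kN.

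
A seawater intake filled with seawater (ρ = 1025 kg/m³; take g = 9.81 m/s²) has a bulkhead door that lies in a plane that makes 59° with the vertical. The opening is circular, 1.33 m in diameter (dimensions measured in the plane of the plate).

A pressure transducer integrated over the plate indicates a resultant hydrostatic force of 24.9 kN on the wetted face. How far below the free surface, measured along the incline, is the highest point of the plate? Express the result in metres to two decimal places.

γ = ρg = 1025 × 9.81 / 1000 = 10.05525 kN/m³.
A = π(0.665)² = 1.38929 m².
From F = γ·h_c·A, the centroid depth is h_c = 24.9/(10.05525 × 1.38929) = 1.78243 m.
The plate makes 59° with the vertical, i.e. θ = 90° − 59° = 31° to the horizontal. Measuring y along the incline from the free-surface line, vertical depth h = y·sinθ with sinθ = 0.515038.
Along the incline, y_c = h_c/sinθ = 1.78243/0.515038 = 3.46077 m.
The centroid is at the centre, 0.665 m below the top of the plate, so the highest point sits at y_top = 3.46077 − 0.665 = 2.79577 m along the incline.

y_top ≈ 2.80 m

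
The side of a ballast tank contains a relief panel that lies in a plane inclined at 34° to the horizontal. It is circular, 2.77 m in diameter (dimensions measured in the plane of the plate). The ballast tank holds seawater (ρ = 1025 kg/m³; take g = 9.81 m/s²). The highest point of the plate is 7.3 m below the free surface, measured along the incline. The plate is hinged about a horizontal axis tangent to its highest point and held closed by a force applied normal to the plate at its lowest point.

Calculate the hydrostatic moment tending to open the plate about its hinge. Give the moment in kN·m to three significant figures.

γ = ρg = 1025 × 9.81 / 1000 = 10.05525 kN/m³.
Let θ = 34° be the plate's angle to the horizontal; measure y along the incline from where the plane meets the free surface. Vertical depth h = y·sinθ with sinθ = 0.559193.
The centroid is at the centre, 1.385 m below the top of the plate, so y_c = 7.3 + 1.385 = 8.685 m and h_c = 8.685 × 0.559193 = 4.85659 m.
A = π(1.385)² = 6.02628 m².
Resultant F = γ·h_c·A = 10.05525 × 4.85659 × 6.02628 = 294.289 kN.
I_c = πr⁴/4 = π × 1.385⁴/4 = 2.88994 m⁴.
Centre of pressure: y_p = y_c + I_c/(y_c·A) = 8.685 + 2.88994/(8.685 × 6.02628) = 8.685 + 0.0552166 = 8.74022 m along the plane.
The resultant acts 1.385 + 0.0552166 = 1.44022 m (along the plate) below the hinge at the top edge, so the moment about the hinge is M = F × 1.44022 = 294.289 × 1.44022 = 423.841 kN·m.

M ≈ 424 kN·m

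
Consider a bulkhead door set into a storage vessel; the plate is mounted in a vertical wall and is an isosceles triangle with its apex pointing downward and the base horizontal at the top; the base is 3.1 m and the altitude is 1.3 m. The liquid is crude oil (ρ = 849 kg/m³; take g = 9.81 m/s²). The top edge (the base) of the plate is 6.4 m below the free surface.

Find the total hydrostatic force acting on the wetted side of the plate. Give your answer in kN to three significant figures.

γ = ρg = 849 × 9.81 / 1000 = 8.32869 kN/m³.
With the apex down, the centroid sits h/3 = 1.3/3 = 0.433333 m below the base (the top edge), so the centroid depth is h_c = 6.4 + 0.433333 = 6.83333 m.
A = ½ × 3.1 × 1.3 = 2.015 m².
Resultant F = γ·h_c·A = 8.32869 × 6.83333 × 2.015 = 114.679 kN.

F ≈ 115 kN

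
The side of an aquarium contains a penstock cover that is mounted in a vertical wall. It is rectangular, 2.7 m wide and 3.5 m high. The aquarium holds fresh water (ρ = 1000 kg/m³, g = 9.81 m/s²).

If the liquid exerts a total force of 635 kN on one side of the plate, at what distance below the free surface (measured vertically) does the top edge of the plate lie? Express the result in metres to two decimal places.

γ = ρg = 1000 × 9.81 = 9810 N/m³ = 9.81 kN/m³.
A = 2.7 × 3.5 = 9.45 m².
From F = γ·h_c·A, the centroid depth is h_c = 635/(9.81 × 9.45) = 6.84972 m.
The centroid lies 3.5/2 = 1.75 m below the top edge, so the top edge sits at h_top = 6.84972 − 1.75 = 5.09972 m below the surface.

d_top ≈ 5.10 m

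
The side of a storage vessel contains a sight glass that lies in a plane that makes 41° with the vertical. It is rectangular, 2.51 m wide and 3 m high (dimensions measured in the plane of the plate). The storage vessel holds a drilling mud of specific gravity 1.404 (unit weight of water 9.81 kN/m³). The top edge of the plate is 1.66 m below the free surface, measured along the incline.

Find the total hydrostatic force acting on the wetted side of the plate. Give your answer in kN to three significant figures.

F ≈ 247 kN

γ = 1.404 × 9.81 = 13.77324 kN/m³.
The plate makes 41° with the vertical, i.e. θ = 90° − 41° = 49° to the horizontal. Measuring y along the incline from the free-surface line, vertical depth h = y·sinθ with sinθ = 0.754710.
The centroid lies 3/2 = 1.5 m below the top edge, so y_c = 1.66 + 1.5 = 3.16 m and h_c = 3.16 × 0.754710 = 2.38488 m.
A = 2.51 × 3 = 7.53 m².
Resultant F = γ·h_c·A = 13.77324 × 2.38488 × 7.53 = 247.342 kN.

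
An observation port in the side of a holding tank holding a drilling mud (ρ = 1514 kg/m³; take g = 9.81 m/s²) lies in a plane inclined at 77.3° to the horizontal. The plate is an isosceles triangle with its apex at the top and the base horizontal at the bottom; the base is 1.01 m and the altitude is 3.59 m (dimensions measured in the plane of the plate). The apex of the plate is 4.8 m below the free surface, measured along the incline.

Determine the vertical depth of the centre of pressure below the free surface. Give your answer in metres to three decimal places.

h_p = 7.114 m

γ = ρg = 1514 × 9.81 / 1000 = 14.85234 kN/m³.
Let θ = 77.3° be the plate's angle to the horizontal; measure y along the incline from where the plane meets the free surface. Vertical depth h = y·sinθ with sinθ = 0.975535.
With the apex up, the centroid sits 2h/3 = 2 × 3.59/3 = 2.39333 m below the apex, so y_c = 4.8 + 2.39333 = 7.19333 m and h_c = 7.19333 × 0.975535 = 7.01735 m.
A = ½ × 1.01 × 3.59 = 1.81295 m².
Resultant F = γ·h_c·A = 14.85234 × 7.01735 × 1.81295 = 188.953 kN.
I_c = b·h³/36 = 1.01 × 3.59³/36 = 1.29808 m⁴.
Centre of pressure: y_p = y_c + I_c/(y_c·A) = 7.19333 + 1.29808/(7.19333 × 1.81295) = 7.19333 + 0.0995373 = 7.29287 m along the plane.
Vertically, h_p = y_p·sinθ = 7.29287 × 0.975535 = 7.11445 m.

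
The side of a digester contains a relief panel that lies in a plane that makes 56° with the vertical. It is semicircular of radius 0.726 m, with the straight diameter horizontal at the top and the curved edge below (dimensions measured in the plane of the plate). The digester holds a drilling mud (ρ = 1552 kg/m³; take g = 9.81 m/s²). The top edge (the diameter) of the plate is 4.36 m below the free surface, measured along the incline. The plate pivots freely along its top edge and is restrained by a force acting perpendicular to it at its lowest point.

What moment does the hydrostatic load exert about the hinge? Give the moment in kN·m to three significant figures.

γ = ρg = 1552 × 9.81 / 1000 = 15.22512 kN/m³.
The plate makes 56° with the vertical, i.e. θ = 90° − 56° = 34° to the horizontal. Measuring y along the incline from the free-surface line, vertical depth h = y·sinθ with sinθ = 0.559193.
The centroid of a semicircle lies 4r/(3π) = 0.308124 m from the diameter, here below the top edge, so y_c = 4.36 + 0.308124 = 4.66812 m and h_c = 4.66812 × 0.559193 = 2.61038 m.
A = πr²/2 = π × 0.726²/2 = 0.827929 m².
Resultant F = γ·h_c·A = 15.22512 × 2.61038 × 0.827929 = 32.9047 kN.
I_c = (π/8 − 8/(9π))·r⁴ = 0.109757 × 0.726⁴ = 0.0304915 m⁴.
Centre of pressure: y_p = y_c + I_c/(y_c·A) = 4.66812 + 0.0304915/(4.66812 × 0.827929) = 4.66812 + 0.00788939 = 4.67601 m along the plane.
The resultant acts 0.308124 + 0.00788939 = 0.316013 m (along the plate) below the hinge at the top edge, so the moment about the hinge is M = F × 0.316013 = 32.9047 × 0.316013 = 10.3983 kN·m.

M ≈ 10.4 kN·m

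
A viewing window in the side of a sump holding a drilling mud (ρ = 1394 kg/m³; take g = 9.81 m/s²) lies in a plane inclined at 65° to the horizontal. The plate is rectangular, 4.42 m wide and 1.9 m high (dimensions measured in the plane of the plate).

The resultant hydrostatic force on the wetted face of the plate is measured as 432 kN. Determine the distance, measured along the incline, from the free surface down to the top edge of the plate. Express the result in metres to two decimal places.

γ = ρg = 1394 × 9.81 / 1000 = 13.67514 kN/m³.
A = 4.42 × 1.9 = 8.398 m².
From F = γ·h_c·A, the centroid depth is h_c = 432/(13.67514 × 8.398) = 3.76163 m.
Let θ = 65° be the plate's angle to the horizontal; measure y along the incline from where the plane meets the free surface. Vertical depth h = y·sinθ with sinθ = 0.906308.
Along the incline, y_c = h_c/sinθ = 3.76163/0.906308 = 4.1505 m.
The centroid lies 1.9/2 = 0.95 m below the top edge, so the top edge sits at y_top = 4.1505 − 0.95 = 3.2005 m along the incline.

y_top ≈ 3.20 m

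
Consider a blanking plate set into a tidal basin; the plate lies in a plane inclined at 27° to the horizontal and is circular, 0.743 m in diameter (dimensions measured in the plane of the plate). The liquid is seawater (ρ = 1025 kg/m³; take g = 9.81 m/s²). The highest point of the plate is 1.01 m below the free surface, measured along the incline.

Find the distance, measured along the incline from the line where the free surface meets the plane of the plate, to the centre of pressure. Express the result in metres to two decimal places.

γ = ρg = 1025 × 9.81 / 1000 = 10.05525 kN/m³.
Let θ = 27° be the plate's angle to the horizontal; measure y along the incline from where the plane meets the free surface. Vertical depth h = y·sinθ with sinθ = 0.453990.
The centroid is at the centre, 0.3715 m below the top of the plate, so y_c = 1.01 + 0.3715 = 1.3815 m and h_c = 1.3815 × 0.453990 = 0.627187 m.
A = π(0.3715)² = 0.433578 m².
Resultant F = γ·h_c·A = 10.05525 × 0.627187 × 0.433578 = 2.73437 kN.
I_c = πr⁴/4 = π × 0.3715⁴/4 = 0.0149598 m⁴.
Centre of pressure: y_p = y_c + I_c/(y_c·A) = 1.3815 + 0.0149598/(1.3815 × 0.433578) = 1.3815 + 0.0249751 = 1.40648 m along the plane.

y_p = 1.41 m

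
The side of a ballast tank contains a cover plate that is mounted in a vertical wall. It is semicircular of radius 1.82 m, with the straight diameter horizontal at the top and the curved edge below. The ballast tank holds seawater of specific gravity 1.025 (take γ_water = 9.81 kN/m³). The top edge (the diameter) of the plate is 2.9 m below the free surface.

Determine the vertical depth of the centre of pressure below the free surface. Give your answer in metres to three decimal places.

γ = 1.025 × 9.81 = 10.05525 kN/m³.
The centroid of a semicircle lies 4r/(3π) = 0.772432 m from the diameter, here below the top edge, so the centroid depth is h_c = 2.9 + 0.772432 = 3.67243 m.
A = πr²/2 = π × 1.82²/2 = 5.20311 m².
Resultant F = γ·h_c·A = 10.05525 × 3.67243 × 5.20311 = 192.136 kN.
I_c = (π/8 − 8/(9π))·r⁴ = 0.109757 × 1.82⁴ = 1.20425 m⁴.
Centre of pressure: y_p = y_c + I_c/(y_c·A) = 3.67243 + 1.20425/(3.67243 × 5.20311) = 3.67243 + 0.0630232 = 3.73545 m along the plane.

h_p = 3.735 m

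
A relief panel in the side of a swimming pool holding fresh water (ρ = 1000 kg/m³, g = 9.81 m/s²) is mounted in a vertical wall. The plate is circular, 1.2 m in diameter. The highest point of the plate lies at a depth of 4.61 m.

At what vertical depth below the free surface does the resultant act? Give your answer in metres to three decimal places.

γ = ρg = 1000 × 9.81 = 9810 N/m³ = 9.81 kN/m³.
The centroid is at the centre, 0.6 m below the top of the plate, so the centroid depth is h_c = 4.61 + 0.6 = 5.21 m.
A = π(0.6)² = 1.13097 m².
Resultant F = γ·h_c·A = 9.81 × 5.21 × 1.13097 = 57.804 kN.
I_c = πr⁴/4 = π × 0.6⁴/4 = 0.101788 m⁴.
Centre of pressure: y_p = y_c + I_c/(y_c·A) = 5.21 + 0.101788/(5.21 × 1.13097) = 5.21 + 0.0172746 = 5.22727 m along the plane.

h_p = 5.227 m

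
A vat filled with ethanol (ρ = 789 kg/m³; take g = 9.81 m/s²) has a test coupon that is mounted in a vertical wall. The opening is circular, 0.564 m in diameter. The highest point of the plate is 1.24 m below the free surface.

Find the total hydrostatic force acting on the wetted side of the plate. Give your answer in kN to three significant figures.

γ = ρg = 789 × 9.81 / 1000 = 7.74009 kN/m³.
The centroid is at the centre, 0.282 m below the top of the plate, so the centroid depth is h_c = 1.24 + 0.282 = 1.522 m.
A = π(0.282)² = 0.249832 m².
Resultant F = γ·h_c·A = 7.74009 × 1.522 × 0.249832 = 2.94313 kN.

F ≈ 2.94 kN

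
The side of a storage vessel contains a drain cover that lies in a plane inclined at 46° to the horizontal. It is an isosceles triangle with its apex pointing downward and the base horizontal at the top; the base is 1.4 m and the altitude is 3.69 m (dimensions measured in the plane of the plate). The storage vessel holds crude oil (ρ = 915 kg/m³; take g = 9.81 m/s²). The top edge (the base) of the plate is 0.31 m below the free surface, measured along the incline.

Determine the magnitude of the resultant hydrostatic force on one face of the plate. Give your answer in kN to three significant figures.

γ = ρg = 915 × 9.81 / 1000 = 8.97615 kN/m³.
Let θ = 46° be the plate's angle to the horizontal; measure y along the incline from where the plane meets the free surface. Vertical depth h = y·sinθ with sinθ = 0.719340.
With the apex down, the centroid sits h/3 = 3.69/3 = 1.23 m below the base (the top edge), so y_c = 0.31 + 1.23 = 1.54 m and h_c = 1.54 × 0.719340 = 1.10778 m.
A = ½ × 1.4 × 3.69 = 2.583 m².
Resultant F = γ·h_c·A = 8.97615 × 1.10778 × 2.583 = 25.6843 kN.

F ≈ 25.7 kN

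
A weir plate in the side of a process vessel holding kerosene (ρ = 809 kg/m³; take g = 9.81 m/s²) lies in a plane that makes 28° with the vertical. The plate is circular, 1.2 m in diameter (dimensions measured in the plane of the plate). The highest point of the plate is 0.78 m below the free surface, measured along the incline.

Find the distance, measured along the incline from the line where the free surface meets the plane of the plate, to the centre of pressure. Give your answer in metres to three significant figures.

y_p = 1.45 m

γ = ρg = 809 × 9.81 / 1000 = 7.93629 kN/m³.
The plate makes 28° with the vertical, i.e. θ = 90° − 28° = 62° to the horizontal. Measuring y along the incline from the free-surface line, vertical depth h = y·sinθ with sinθ = 0.882948.
The centroid is at the centre, 0.6 m below the top of the plate, so y_c = 0.78 + 0.6 = 1.38 m and h_c = 1.38 × 0.882948 = 1.21847 m.
A = π(0.6)² = 1.13097 m².
Resultant F = γ·h_c·A = 7.93629 × 1.21847 × 1.13097 = 10.9366 kN.
I_c = πr⁴/4 = π × 0.6⁴/4 = 0.101788 m⁴.
Centre of pressure: y_p = y_c + I_c/(y_c·A) = 1.38 + 0.101788/(1.38 × 1.13097) = 1.38 + 0.0652178 = 1.44522 m along the plane.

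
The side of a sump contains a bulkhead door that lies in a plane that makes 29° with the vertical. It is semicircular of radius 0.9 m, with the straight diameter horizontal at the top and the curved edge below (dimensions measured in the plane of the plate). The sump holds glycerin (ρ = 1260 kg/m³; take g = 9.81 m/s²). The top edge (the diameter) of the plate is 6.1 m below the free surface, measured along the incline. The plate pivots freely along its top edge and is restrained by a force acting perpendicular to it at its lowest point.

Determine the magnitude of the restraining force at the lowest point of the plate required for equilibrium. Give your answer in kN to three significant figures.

P ≈ 38.7 kN

γ = ρg = 1260 × 9.81 / 1000 = 12.3606 kN/m³.
The plate makes 29° with the vertical, i.e. θ = 90° − 29° = 61° to the horizontal. Measuring y along the incline from the free-surface line, vertical depth h = y·sinθ with sinθ = 0.874620.
The centroid of a semicircle lies 4r/(3π) = 0.381972 m from the diameter, here below the top edge, so y_c = 6.1 + 0.381972 = 6.48197 m and h_c = 6.48197 × 0.874620 = 5.66926 m.
A = πr²/2 = π × 0.9²/2 = 1.27235 m².
Resultant F = γ·h_c·A = 12.3606 × 5.66926 × 1.27235 = 89.1605 kN.
I_c = (π/8 − 8/(9π))·r⁴ = 0.109757 × 0.9⁴ = 0.0720116 m⁴.
Centre of pressure: y_p = y_c + I_c/(y_c·A) = 6.48197 + 0.0720116/(6.48197 × 1.27235) = 6.48197 + 0.0087315 = 6.4907 m along the plane.
The resultant acts 0.381972 + 0.0087315 = 0.390703 m (along the plate) below the hinge at the top edge, so the moment about the hinge is M = F × 0.390703 = 89.1605 × 0.390703 = 34.8353 kN·m.
A normal force at the bottom, 0.9 m from the hinge, must supply this moment: P = 34.8353/0.9 = 38.7059 kN.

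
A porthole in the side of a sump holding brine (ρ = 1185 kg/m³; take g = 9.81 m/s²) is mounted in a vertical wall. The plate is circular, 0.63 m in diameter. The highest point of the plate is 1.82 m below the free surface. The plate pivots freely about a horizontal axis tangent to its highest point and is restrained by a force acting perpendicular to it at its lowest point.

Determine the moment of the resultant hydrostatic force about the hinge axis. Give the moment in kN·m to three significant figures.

γ = ρg = 1185 × 9.81 / 1000 = 11.62485 kN/m³.
The centroid is at the centre, 0.315 m below the top of the plate, so the centroid depth is h_c = 1.82 + 0.315 = 2.135 m.
A = π(0.315)² = 0.311725 m².
Resultant F = γ·h_c·A = 11.62485 × 2.135 × 0.311725 = 7.73672 kN.
I_c = πr⁴/4 = π × 0.315⁴/4 = 0.00773272 m⁴.
Centre of pressure: y_p = y_c + I_c/(y_c·A) = 2.135 + 0.00773272/(2.135 × 0.311725) = 2.135 + 0.0116188 = 2.14662 m along the plane.
The resultant acts 0.315 + 0.0116188 = 0.326619 m (along the plate) below the hinge at the top edge, so the moment about the hinge is M = F × 0.326619 = 7.73672 × 0.326619 = 2.52696 kN·m.

M ≈ 2.53 kN·m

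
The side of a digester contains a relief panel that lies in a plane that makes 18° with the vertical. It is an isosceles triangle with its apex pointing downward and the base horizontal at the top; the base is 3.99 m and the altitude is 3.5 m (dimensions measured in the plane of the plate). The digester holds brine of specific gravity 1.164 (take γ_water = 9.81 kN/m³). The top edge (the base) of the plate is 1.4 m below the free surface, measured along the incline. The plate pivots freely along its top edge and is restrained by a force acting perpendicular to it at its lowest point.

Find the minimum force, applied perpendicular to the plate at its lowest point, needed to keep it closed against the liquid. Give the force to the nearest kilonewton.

γ = 1.164 × 9.81 = 11.41884 kN/m³.
The plate makes 18° with the vertical, i.e. θ = 90° − 18° = 72° to the horizontal. Measuring y along the incline from the free-surface line, vertical depth h = y·sinθ with sinθ = 0.951057.
With the apex down, the centroid sits h/3 = 3.5/3 = 1.16667 m below the base (the top edge), so y_c = 1.4 + 1.16667 = 2.56667 m and h_c = 2.56667 × 0.951057 = 2.44105 m.
A = ½ × 3.99 × 3.5 = 6.9825 m².
Resultant F = γ·h_c·A = 11.41884 × 2.44105 × 6.9825 = 194.63 kN.
I_c = b·h³/36 = 3.99 × 3.5³/36 = 4.75198 m⁴.
Centre of pressure: y_p = y_c + I_c/(y_c·A) = 2.56667 + 4.75198/(2.56667 × 6.9825) = 2.56667 + 0.265151 = 2.83182 m along the plane.
The resultant acts 1.16667 + 0.265151 = 1.43182 m (along the plate) below the hinge at the top edge, so the moment about the hinge is M = F × 1.43182 = 194.63 × 1.43182 = 278.675 kN·m.
A normal force at the bottom, 3.5 m from the hinge, must supply this moment: P = 278.675/3.5 = 79.6214 kN.

P ≈ 80 kN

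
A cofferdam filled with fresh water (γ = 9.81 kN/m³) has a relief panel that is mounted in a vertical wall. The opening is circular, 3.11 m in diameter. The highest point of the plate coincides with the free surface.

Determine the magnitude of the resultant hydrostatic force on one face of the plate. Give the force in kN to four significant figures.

F ≈ 115.9 kN

γ = 9.81 kN/m³.
The centroid is at the centre, 1.555 m below the top of the plate, so the centroid depth is h_c = 1.555 m.
A = π(1.555)² = 7.59645 m².
Resultant F = γ·h_c·A = 9.81 × 1.555 × 7.59645 = 115.88 kN.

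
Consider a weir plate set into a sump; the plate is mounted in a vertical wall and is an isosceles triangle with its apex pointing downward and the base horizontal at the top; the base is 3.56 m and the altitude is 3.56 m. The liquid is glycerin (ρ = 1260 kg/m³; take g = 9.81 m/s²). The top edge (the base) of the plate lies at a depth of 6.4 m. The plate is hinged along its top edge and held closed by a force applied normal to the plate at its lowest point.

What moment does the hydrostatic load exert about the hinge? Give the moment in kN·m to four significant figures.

γ = ρg = 1260 × 9.81 / 1000 = 12.3606 kN/m³.
With the apex down, the centroid sits h/3 = 3.56/3 = 1.18667 m below the base (the top edge), so the centroid depth is h_c = 6.4 + 1.18667 = 7.58667 m.
A = ½ × 3.56 × 3.56 = 6.3368 m².
Resultant F = γ·h_c·A = 12.3606 × 7.58667 × 6.3368 = 594.238 kN.
I_c = b·h³/36 = 3.56 × 3.56³/36 = 4.46167 m⁴.
Centre of pressure: y_p = y_c + I_c/(y_c·A) = 7.58667 + 4.46167/(7.58667 × 6.3368) = 7.58667 + 0.092806 = 7.67948 m along the plane.
The resultant acts 1.18667 + 0.092806 = 1.27948 m (along the plate) below the hinge at the top edge, so the moment about the hinge is M = F × 1.27948 = 594.238 × 1.27948 = 760.316 kN·m.

M ≈ 760.3 kN·m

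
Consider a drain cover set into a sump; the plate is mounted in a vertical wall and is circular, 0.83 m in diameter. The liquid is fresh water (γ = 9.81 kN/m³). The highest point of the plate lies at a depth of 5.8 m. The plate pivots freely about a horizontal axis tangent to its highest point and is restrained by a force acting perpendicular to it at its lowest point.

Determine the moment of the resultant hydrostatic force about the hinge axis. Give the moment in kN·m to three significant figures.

M ≈ 13.9 kN·m

γ = 9.81 kN/m³.
The centroid is at the centre, 0.415 m below the top of the plate, so the centroid depth is h_c = 5.8 + 0.415 = 6.215 m.
A = π(0.415)² = 0.541061 m².
Resultant F = γ·h_c·A = 9.81 × 6.215 × 0.541061 = 32.988 kN.
I_c = πr⁴/4 = π × 0.415⁴/4 = 0.023296 m⁴.
Centre of pressure: y_p = y_c + I_c/(y_c·A) = 6.215 + 0.023296/(6.215 × 0.541061) = 6.215 + 0.00692778 = 6.22193 m along the plane.
The resultant acts 0.415 + 0.00692778 = 0.421928 m (along the plate) below the hinge at the top edge, so the moment about the hinge is M = F × 0.421928 = 32.988 × 0.421928 = 13.9186 kN·m.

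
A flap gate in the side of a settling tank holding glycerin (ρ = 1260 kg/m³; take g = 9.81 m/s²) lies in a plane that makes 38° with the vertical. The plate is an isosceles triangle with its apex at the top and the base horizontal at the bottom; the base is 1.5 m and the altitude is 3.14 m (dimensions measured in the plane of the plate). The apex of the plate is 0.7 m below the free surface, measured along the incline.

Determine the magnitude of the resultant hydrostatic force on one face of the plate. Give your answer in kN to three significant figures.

F ≈ 64.1 kN

γ = ρg = 1260 × 9.81 / 1000 = 12.3606 kN/m³.
The plate makes 38° with the vertical, i.e. θ = 90° − 38° = 52° to the horizontal. Measuring y along the incline from the free-surface line, vertical depth h = y·sinθ with sinθ = 0.788011.
With the apex up, the centroid sits 2h/3 = 2 × 3.14/3 = 2.09333 m below the apex, so y_c = 0.7 + 2.09333 = 2.79333 m and h_c = 2.79333 × 0.788011 = 2.20117 m.
A = ½ × 1.5 × 3.14 = 2.355 m².
Resultant F = γ·h_c·A = 12.3606 × 2.20117 × 2.355 = 64.0743 kN.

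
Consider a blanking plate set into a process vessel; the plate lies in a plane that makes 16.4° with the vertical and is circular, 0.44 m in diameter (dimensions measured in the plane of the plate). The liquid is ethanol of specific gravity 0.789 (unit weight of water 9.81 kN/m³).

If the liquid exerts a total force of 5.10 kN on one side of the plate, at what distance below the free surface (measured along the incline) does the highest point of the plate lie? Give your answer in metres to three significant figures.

y_top ≈ 4.30 m

γ = 0.789 × 9.81 = 7.74009 kN/m³.
A = π(0.22)² = 0.152053 m².
From F = γ·h_c·A, the centroid depth is h_c = 5.10/(7.74009 × 0.152053) = 4.3334 m.
The plate makes 16.4° with the vertical, i.e. θ = 90° − 16.4° = 73.6° to the horizontal. Measuring y along the incline from the free-surface line, vertical depth h = y·sinθ with sinθ = 0.959314.
Along the incline, y_c = h_c/sinθ = 4.3334/0.959314 = 4.51719 m.
The centroid is at the centre, 0.22 m below the top of the plate, so the highest point sits at y_top = 4.51719 − 0.22 = 4.29719 m along the incline.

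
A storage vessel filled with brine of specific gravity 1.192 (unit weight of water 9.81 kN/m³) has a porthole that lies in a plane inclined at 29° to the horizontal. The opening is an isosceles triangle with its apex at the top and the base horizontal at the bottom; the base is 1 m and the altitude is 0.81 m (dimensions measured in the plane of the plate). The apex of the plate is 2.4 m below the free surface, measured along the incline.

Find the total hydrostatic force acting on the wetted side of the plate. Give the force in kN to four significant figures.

F ≈ 6.750 kN

γ = 1.192 × 9.81 = 11.69352 kN/m³.
Let θ = 29° be the plate's angle to the horizontal; measure y along the incline from where the plane meets the free surface. Vertical depth h = y·sinθ with sinθ = 0.484810.
With the apex up, the centroid sits 2h/3 = 2 × 0.81/3 = 0.54 m below the apex, so y_c = 2.4 + 0.54 = 2.94 m and h_c = 2.94 × 0.484810 = 1.42534 m.
A = ½ × 1 × 0.81 = 0.405 m².
Resultant F = γ·h_c·A = 11.69352 × 1.42534 × 0.405 = 6.75023 kN.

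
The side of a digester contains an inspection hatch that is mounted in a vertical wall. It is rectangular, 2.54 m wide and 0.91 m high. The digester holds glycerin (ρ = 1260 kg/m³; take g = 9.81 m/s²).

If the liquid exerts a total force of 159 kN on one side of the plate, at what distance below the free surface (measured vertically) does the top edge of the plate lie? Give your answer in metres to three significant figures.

d_top ≈ 5.11 m

γ = ρg = 1260 × 9.81 / 1000 = 12.3606 kN/m³.
A = 2.54 × 0.91 = 2.3114 m².
From F = γ·h_c·A, the centroid depth is h_c = 159/(12.3606 × 2.3114) = 5.56522 m.
The centroid lies 0.91/2 = 0.455 m below the top edge, so the top edge sits at h_top = 5.56522 − 0.455 = 5.11022 m below the surface.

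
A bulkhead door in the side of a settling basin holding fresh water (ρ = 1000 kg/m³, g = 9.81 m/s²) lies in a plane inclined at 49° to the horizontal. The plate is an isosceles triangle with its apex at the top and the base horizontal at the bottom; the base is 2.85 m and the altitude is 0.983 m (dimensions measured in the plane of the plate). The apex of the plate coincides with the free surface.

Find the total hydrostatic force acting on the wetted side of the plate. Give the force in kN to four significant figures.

F ≈ 6.796 kN

γ = ρg = 1000 × 9.81 = 9810 N/m³ = 9.81 kN/m³.
Let θ = 49° be the plate's angle to the horizontal; measure y along the incline from where the plane meets the free surface. Vertical depth h = y·sinθ with sinθ = 0.754710.
With the apex up, the centroid sits 2h/3 = 2 × 0.983/3 = 0.655333 m below the apex, so y_c = 0.655333 m and h_c = 0.655333 × 0.754710 = 0.494586 m.
A = ½ × 2.85 × 0.983 = 1.40078 m².
Resultant F = γ·h_c·A = 9.81 × 0.494586 × 1.40078 = 6.79643 kN.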